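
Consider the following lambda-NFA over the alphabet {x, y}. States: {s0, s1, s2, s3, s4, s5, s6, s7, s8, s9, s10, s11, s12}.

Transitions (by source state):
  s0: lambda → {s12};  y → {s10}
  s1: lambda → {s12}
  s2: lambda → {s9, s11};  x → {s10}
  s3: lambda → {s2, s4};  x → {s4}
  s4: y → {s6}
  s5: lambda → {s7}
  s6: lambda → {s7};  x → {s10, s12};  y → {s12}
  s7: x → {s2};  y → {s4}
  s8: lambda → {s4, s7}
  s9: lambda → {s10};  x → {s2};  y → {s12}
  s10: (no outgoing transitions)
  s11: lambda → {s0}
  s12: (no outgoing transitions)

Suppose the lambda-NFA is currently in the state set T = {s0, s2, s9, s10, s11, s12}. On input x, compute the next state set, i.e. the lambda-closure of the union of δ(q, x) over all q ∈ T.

{s0, s2, s9, s10, s11, s12}

s2 on x → {s10}.
s9 on x → {s2}.
No x-transition from s0, s10, s11, s12.
Union after reading x: {s2, s10}.
Now take the lambda-closure:
From s2 via lambda: add s9, s11.
From s11 via lambda: add s0.
From s0 via lambda: add s12.
No new states can be added; the closed set is {s0, s2, s9, s10, s11, s12}.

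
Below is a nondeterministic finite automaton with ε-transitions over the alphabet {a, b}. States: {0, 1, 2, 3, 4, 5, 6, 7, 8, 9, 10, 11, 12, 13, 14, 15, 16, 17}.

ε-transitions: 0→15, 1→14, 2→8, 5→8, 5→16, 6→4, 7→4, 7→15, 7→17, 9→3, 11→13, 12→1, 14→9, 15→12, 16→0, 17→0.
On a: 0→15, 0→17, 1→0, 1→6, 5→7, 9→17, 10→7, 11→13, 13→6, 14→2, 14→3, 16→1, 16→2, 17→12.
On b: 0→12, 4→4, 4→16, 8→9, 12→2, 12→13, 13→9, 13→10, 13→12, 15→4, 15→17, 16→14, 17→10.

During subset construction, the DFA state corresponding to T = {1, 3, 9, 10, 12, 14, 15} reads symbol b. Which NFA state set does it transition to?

12 on b → {2, 13}.
15 on b → {4, 17}.
No b-transition from 1, 3, 9, 10, 14.
Union after reading b: {2, 4, 13, 17}.
Now take the ε-closure:
From 2 via ε: add 8.
From 17 via ε: add 0.
From 0 via ε: add 15.
From 15 via ε: add 12.
From 12 via ε: add 1.
From 1 via ε: add 14.
From 14 via ε: add 9.
From 9 via ε: add 3.
No new states can be added; the closed set is {0, 1, 2, 3, 4, 8, 9, 12, 13, 14, 15, 17}.

{0, 1, 2, 3, 4, 8, 9, 12, 13, 14, 15, 17}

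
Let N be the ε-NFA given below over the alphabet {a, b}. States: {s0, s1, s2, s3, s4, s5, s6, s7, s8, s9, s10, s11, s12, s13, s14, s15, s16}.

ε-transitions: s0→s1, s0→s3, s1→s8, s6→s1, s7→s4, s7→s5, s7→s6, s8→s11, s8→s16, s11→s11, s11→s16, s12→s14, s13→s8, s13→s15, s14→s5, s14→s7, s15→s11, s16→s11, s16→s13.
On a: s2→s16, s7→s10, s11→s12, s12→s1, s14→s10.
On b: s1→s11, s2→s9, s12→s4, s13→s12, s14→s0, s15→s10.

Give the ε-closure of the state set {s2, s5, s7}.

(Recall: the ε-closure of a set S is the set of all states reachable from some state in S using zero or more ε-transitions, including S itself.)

Start with {s2, s5, s7}.
From s7 via ε: add s4, s6.
From s6 via ε: add s1.
From s1 via ε: add s8.
From s8 via ε: add s11, s16.
From s16 via ε: add s13.
From s13 via ε: add s15.
No new states can be added; the closed set is {s1, s2, s4, s5, s6, s7, s8, s11, s13, s15, s16}.

{s1, s2, s4, s5, s6, s7, s8, s11, s13, s15, s16}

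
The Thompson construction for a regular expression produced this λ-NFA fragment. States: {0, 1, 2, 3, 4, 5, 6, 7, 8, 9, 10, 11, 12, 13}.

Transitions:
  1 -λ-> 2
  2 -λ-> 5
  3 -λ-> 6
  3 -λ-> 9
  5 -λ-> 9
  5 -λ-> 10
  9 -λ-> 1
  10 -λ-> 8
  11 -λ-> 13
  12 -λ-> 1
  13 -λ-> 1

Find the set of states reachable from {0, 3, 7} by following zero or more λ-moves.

{0, 1, 2, 3, 5, 6, 7, 8, 9, 10}

Start with {0, 3, 7}.
From 3 via λ: add 6, 9.
From 9 via λ: add 1.
From 1 via λ: add 2.
From 2 via λ: add 5.
From 5 via λ: add 10.
From 10 via λ: add 8.
No new states can be added; the closed set is {0, 1, 2, 3, 5, 6, 7, 8, 9, 10}.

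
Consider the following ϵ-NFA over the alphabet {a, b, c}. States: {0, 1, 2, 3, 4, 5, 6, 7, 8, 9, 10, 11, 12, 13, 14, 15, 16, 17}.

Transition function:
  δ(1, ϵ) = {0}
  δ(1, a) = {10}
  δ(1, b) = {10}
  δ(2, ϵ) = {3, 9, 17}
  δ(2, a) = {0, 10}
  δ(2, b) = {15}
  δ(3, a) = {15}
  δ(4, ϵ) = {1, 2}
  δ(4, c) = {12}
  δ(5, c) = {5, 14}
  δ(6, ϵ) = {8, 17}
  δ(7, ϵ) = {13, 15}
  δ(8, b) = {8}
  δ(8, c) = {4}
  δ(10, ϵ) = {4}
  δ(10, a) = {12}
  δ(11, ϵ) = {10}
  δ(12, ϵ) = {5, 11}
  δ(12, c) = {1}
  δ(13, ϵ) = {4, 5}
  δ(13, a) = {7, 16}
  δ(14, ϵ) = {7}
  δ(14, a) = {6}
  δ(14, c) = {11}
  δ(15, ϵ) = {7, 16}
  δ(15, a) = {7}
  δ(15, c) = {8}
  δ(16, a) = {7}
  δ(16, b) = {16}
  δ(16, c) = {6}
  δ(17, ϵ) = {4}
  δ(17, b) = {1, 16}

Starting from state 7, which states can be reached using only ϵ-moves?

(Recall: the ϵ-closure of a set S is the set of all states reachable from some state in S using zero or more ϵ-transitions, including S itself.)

{0, 1, 2, 3, 4, 5, 7, 9, 13, 15, 16, 17}

Start with {7}.
From 7 via ϵ: add 13, 15.
From 13 via ϵ: add 4, 5.
From 15 via ϵ: add 16.
From 4 via ϵ: add 1, 2.
From 1 via ϵ: add 0.
From 2 via ϵ: add 3, 9, 17.
No new states can be added; the closed set is {0, 1, 2, 3, 4, 5, 7, 9, 13, 15, 16, 17}.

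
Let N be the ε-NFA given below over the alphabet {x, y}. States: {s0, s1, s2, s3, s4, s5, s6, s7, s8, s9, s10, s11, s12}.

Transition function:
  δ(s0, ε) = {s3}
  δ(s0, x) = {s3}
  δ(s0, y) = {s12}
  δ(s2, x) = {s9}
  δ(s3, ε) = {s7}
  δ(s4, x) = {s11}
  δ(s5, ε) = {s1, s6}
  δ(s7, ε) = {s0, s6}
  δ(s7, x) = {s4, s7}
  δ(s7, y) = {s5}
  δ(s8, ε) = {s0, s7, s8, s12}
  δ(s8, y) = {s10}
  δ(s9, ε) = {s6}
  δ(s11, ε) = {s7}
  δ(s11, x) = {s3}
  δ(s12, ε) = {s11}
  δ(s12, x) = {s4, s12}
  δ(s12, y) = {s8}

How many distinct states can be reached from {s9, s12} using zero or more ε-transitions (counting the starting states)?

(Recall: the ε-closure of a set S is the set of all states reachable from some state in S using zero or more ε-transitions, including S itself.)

Start with {s9, s12}.
From s9 via ε: add s6.
From s12 via ε: add s11.
From s11 via ε: add s7.
From s7 via ε: add s0.
From s0 via ε: add s3.
ε-closure = {s0, s3, s6, s7, s9, s11, s12}, which has 7 states.

7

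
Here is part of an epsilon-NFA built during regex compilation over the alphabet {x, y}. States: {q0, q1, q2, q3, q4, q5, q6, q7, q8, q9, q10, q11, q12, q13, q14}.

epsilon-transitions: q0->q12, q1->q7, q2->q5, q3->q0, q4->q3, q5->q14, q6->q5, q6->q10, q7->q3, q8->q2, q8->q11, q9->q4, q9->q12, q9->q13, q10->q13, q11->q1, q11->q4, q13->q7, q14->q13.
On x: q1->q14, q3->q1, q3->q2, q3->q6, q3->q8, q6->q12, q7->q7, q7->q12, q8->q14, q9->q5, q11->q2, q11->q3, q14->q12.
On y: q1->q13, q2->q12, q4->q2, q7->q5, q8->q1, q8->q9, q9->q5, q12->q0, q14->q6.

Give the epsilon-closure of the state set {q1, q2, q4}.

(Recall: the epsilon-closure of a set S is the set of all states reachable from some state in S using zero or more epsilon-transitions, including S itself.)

Start with {q1, q2, q4}.
From q1 via epsilon: add q7.
From q2 via epsilon: add q5.
From q4 via epsilon: add q3.
From q3 via epsilon: add q0.
From q5 via epsilon: add q14.
From q0 via epsilon: add q12.
From q14 via epsilon: add q13.
No new states can be added; the closed set is {q0, q1, q2, q3, q4, q5, q7, q12, q13, q14}.

{q0, q1, q2, q3, q4, q5, q7, q12, q13, q14}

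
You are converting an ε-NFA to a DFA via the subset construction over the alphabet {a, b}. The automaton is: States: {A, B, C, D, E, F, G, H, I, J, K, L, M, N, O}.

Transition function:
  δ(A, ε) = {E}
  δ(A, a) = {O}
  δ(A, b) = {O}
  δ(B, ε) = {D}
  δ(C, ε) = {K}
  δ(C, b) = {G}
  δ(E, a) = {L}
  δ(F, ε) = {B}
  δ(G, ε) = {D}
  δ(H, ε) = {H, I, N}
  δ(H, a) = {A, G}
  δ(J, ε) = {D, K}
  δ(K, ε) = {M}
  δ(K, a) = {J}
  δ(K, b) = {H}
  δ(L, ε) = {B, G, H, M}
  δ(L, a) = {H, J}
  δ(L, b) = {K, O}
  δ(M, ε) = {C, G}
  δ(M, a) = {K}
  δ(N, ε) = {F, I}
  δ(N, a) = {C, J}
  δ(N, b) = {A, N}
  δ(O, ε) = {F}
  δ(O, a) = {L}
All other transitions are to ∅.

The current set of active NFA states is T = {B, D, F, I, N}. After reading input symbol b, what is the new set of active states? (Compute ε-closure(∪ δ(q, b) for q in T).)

N on b → {A, N}.
No b-transition from B, D, F, I.
Union after reading b: {A, N}.
Now take the ε-closure:
From A via ε: add E.
From N via ε: add F, I.
From F via ε: add B.
From B via ε: add D.
No new states can be added; the closed set is {A, B, D, E, F, I, N}.

{A, B, D, E, F, I, N}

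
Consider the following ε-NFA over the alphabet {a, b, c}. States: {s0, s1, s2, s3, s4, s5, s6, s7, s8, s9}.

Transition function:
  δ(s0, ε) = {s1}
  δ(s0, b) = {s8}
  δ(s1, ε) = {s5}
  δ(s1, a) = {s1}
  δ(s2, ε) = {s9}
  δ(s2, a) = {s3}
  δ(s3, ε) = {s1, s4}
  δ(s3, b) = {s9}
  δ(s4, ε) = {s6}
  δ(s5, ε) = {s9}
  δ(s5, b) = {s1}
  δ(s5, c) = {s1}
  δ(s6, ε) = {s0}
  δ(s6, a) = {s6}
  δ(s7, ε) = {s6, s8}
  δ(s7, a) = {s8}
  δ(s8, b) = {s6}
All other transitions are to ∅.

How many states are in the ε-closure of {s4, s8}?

Start with {s4, s8}.
From s4 via ε: add s6.
From s6 via ε: add s0.
From s0 via ε: add s1.
From s1 via ε: add s5.
From s5 via ε: add s9.
ε-closure = {s0, s1, s4, s5, s6, s8, s9}, which has 7 states.

7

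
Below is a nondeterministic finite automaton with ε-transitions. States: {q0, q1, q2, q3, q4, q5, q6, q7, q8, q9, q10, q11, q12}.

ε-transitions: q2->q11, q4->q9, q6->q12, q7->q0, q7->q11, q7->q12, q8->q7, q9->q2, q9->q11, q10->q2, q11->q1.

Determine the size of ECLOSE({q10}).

4

Start with {q10}.
From q10 via ε: add q2.
From q2 via ε: add q11.
From q11 via ε: add q1.
ε-closure = {q1, q2, q10, q11}, which has 4 states.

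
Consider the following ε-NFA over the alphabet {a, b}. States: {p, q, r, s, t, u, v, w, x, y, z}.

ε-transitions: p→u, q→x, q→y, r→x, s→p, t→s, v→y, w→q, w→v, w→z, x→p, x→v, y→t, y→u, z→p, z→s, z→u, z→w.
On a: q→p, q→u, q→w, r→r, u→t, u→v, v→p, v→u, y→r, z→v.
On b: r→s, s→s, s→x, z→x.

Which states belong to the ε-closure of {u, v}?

{p, s, t, u, v, y}

Start with {u, v}.
From v via ε: add y.
From y via ε: add t.
From t via ε: add s.
From s via ε: add p.
No new states can be added; the closed set is {p, s, t, u, v, y}.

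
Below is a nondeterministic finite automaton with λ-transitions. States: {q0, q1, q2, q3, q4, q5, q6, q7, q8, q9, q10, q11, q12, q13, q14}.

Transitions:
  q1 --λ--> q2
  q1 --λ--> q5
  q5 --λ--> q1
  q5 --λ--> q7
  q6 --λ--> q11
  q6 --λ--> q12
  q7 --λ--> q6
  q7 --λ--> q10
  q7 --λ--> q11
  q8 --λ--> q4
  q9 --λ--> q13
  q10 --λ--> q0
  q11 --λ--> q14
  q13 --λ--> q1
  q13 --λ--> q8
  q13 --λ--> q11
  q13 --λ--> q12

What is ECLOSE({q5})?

Start with {q5}.
From q5 via λ: add q1, q7.
From q1 via λ: add q2.
From q7 via λ: add q6, q10, q11.
From q6 via λ: add q12.
From q10 via λ: add q0.
From q11 via λ: add q14.
No new states can be added; the closed set is {q0, q1, q2, q5, q6, q7, q10, q11, q12, q14}.

{q0, q1, q2, q5, q6, q7, q10, q11, q12, q14}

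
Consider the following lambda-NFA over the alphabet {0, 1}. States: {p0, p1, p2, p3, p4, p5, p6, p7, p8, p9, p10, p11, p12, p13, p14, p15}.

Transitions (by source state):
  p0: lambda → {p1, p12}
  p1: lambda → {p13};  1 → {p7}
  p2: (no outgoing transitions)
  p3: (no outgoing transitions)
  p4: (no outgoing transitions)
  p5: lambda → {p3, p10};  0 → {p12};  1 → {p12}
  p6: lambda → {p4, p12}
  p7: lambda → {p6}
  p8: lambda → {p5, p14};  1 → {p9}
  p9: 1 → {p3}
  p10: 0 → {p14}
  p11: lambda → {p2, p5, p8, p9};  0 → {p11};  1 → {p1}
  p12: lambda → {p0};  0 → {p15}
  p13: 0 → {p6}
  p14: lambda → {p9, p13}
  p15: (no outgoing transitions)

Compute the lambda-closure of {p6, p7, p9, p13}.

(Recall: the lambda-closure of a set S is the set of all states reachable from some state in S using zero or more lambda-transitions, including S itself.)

Start with {p6, p7, p9, p13}.
From p6 via lambda: add p4, p12.
From p12 via lambda: add p0.
From p0 via lambda: add p1.
No new states can be added; the closed set is {p0, p1, p4, p6, p7, p9, p12, p13}.

{p0, p1, p4, p6, p7, p9, p12, p13}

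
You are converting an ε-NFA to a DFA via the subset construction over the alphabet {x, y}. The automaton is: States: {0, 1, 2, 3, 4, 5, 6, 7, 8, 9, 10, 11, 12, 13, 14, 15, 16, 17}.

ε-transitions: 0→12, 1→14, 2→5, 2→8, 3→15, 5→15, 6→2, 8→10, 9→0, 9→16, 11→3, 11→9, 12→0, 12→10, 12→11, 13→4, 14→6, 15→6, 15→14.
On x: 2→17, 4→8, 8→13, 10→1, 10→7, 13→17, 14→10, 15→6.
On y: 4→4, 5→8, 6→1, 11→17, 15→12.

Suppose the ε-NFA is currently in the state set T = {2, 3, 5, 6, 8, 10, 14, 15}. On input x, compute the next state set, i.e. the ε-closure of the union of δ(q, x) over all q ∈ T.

2 on x → {17}.
8 on x → {13}.
10 on x → {1, 7}.
14 on x → {10}.
15 on x → {6}.
No x-transition from 3, 5, 6.
Union after reading x: {1, 6, 7, 10, 13, 17}.
Now take the ε-closure:
From 1 via ε: add 14.
From 6 via ε: add 2.
From 13 via ε: add 4.
From 2 via ε: add 5, 8.
From 5 via ε: add 15.
No new states can be added; the closed set is {1, 2, 4, 5, 6, 7, 8, 10, 13, 14, 15, 17}.

{1, 2, 4, 5, 6, 7, 8, 10, 13, 14, 15, 17}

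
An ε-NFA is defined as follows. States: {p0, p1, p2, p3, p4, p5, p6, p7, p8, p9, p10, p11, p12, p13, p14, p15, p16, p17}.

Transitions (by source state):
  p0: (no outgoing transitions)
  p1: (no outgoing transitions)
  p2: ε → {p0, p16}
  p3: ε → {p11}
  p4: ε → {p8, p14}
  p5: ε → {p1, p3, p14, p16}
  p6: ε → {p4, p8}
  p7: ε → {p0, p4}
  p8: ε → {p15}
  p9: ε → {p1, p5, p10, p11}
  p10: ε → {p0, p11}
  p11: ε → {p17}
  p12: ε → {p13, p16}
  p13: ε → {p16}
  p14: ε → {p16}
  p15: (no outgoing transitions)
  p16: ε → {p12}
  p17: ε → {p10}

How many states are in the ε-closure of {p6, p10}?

12

Start with {p6, p10}.
From p6 via ε: add p4, p8.
From p10 via ε: add p0, p11.
From p4 via ε: add p14.
From p8 via ε: add p15.
From p11 via ε: add p17.
From p14 via ε: add p16.
From p16 via ε: add p12.
From p12 via ε: add p13.
ε-closure = {p0, p4, p6, p8, p10, p11, p12, p13, p14, p15, p16, p17}, which has 12 states.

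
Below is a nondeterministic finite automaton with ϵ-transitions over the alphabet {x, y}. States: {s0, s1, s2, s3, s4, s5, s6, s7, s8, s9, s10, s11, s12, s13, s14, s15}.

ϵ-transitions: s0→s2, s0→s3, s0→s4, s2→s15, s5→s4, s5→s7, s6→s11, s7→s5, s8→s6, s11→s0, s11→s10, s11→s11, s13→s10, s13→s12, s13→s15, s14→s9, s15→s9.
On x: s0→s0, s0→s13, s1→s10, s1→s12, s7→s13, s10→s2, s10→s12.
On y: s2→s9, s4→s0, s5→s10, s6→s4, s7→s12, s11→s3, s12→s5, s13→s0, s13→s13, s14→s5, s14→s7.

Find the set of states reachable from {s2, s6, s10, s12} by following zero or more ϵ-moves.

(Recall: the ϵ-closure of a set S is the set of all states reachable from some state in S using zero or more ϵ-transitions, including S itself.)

{s0, s2, s3, s4, s6, s9, s10, s11, s12, s15}

Start with {s2, s6, s10, s12}.
From s2 via ϵ: add s15.
From s6 via ϵ: add s11.
From s11 via ϵ: add s0.
From s15 via ϵ: add s9.
From s0 via ϵ: add s3, s4.
No new states can be added; the closed set is {s0, s2, s3, s4, s6, s9, s10, s11, s12, s15}.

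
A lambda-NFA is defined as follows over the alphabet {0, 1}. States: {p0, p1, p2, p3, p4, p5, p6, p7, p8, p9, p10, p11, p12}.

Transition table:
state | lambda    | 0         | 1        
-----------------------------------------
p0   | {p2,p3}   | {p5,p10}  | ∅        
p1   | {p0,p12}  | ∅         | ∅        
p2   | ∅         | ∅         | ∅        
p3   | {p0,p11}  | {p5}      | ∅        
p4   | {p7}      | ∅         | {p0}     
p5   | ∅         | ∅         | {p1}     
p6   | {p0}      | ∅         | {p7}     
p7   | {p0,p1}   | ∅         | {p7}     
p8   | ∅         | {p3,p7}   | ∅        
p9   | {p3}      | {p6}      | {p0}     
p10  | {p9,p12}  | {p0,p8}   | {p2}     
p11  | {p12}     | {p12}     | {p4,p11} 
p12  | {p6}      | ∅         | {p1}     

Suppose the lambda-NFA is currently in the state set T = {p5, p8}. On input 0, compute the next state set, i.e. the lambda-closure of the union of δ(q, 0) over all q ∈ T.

p8 on 0 → {p3, p7}.
No 0-transition from p5.
Union after reading 0: {p3, p7}.
Now take the lambda-closure:
From p3 via lambda: add p0, p11.
From p7 via lambda: add p1.
From p0 via lambda: add p2.
From p1 via lambda: add p12.
From p12 via lambda: add p6.
No new states can be added; the closed set is {p0, p1, p2, p3, p6, p7, p11, p12}.

{p0, p1, p2, p3, p6, p7, p11, p12}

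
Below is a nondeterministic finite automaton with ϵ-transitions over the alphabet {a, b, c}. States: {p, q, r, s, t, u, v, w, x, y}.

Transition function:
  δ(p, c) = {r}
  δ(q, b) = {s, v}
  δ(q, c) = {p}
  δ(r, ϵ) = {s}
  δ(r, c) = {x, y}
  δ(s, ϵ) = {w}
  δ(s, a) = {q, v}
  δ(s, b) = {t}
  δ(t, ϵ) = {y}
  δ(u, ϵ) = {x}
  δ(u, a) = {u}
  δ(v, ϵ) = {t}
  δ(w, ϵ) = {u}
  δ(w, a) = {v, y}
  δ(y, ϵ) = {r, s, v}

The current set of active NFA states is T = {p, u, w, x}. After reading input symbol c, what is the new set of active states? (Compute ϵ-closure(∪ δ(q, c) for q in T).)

p on c → {r}.
No c-transition from u, w, x.
Union after reading c: {r}.
Now take the ϵ-closure:
From r via ϵ: add s.
From s via ϵ: add w.
From w via ϵ: add u.
From u via ϵ: add x.
No new states can be added; the closed set is {r, s, u, w, x}.

{r, s, u, w, x}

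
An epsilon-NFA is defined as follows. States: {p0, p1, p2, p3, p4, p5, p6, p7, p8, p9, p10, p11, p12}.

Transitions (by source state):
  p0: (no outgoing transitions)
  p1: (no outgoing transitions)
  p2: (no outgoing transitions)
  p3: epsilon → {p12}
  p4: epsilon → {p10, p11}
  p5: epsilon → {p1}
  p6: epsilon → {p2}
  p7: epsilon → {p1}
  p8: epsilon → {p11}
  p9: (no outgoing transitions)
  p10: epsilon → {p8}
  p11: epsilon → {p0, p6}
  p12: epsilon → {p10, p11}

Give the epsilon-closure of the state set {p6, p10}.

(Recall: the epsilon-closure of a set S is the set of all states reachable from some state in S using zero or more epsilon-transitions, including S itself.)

Start with {p6, p10}.
From p6 via epsilon: add p2.
From p10 via epsilon: add p8.
From p8 via epsilon: add p11.
From p11 via epsilon: add p0.
No new states can be added; the closed set is {p0, p2, p6, p8, p10, p11}.

{p0, p2, p6, p8, p10, p11}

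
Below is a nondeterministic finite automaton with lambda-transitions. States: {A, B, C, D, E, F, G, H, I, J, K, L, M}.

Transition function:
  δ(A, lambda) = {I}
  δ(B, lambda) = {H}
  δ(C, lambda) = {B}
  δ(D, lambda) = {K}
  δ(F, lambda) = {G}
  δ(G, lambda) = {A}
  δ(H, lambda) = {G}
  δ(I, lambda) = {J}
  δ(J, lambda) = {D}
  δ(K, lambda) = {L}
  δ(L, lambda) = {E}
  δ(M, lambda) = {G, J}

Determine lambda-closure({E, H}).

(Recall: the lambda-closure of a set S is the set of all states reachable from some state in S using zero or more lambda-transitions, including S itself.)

{A, D, E, G, H, I, J, K, L}

Start with {E, H}.
From H via lambda: add G.
From G via lambda: add A.
From A via lambda: add I.
From I via lambda: add J.
From J via lambda: add D.
From D via lambda: add K.
From K via lambda: add L.
No new states can be added; the closed set is {A, D, E, G, H, I, J, K, L}.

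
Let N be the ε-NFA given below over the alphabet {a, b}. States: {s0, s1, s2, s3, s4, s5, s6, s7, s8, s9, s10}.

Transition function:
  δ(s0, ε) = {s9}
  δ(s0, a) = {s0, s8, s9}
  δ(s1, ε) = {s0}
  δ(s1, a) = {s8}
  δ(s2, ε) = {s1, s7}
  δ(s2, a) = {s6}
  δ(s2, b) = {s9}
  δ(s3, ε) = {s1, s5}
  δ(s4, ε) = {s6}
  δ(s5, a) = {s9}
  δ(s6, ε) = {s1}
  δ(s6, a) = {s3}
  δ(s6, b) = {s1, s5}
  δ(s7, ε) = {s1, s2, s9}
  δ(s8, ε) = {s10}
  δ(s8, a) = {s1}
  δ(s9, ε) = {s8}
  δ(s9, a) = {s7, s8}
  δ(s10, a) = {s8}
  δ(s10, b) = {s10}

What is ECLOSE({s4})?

{s0, s1, s4, s6, s8, s9, s10}

Start with {s4}.
From s4 via ε: add s6.
From s6 via ε: add s1.
From s1 via ε: add s0.
From s0 via ε: add s9.
From s9 via ε: add s8.
From s8 via ε: add s10.
No new states can be added; the closed set is {s0, s1, s4, s6, s8, s9, s10}.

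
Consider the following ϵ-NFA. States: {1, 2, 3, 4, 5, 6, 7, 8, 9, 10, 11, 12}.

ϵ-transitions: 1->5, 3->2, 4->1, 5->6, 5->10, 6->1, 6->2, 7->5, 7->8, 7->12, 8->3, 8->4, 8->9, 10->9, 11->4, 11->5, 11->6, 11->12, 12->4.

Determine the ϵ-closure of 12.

{1, 2, 4, 5, 6, 9, 10, 12}

Start with {12}.
From 12 via ϵ: add 4.
From 4 via ϵ: add 1.
From 1 via ϵ: add 5.
From 5 via ϵ: add 6, 10.
From 6 via ϵ: add 2.
From 10 via ϵ: add 9.
No new states can be added; the closed set is {1, 2, 4, 5, 6, 9, 10, 12}.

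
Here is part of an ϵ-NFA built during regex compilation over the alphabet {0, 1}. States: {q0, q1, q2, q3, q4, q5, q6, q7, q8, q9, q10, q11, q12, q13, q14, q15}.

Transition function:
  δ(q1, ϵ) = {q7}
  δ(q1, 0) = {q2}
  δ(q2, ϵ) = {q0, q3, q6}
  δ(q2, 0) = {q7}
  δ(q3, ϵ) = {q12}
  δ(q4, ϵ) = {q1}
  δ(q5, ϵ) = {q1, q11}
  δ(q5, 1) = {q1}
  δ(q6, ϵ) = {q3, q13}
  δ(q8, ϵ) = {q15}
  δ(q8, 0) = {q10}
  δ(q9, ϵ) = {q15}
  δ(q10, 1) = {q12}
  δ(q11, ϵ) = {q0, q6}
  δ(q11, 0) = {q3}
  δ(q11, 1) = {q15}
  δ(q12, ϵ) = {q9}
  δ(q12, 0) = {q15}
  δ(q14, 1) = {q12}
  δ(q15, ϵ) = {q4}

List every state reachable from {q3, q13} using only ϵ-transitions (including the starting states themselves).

{q1, q3, q4, q7, q9, q12, q13, q15}

Start with {q3, q13}.
From q3 via ϵ: add q12.
From q12 via ϵ: add q9.
From q9 via ϵ: add q15.
From q15 via ϵ: add q4.
From q4 via ϵ: add q1.
From q1 via ϵ: add q7.
No new states can be added; the closed set is {q1, q3, q4, q7, q9, q12, q13, q15}.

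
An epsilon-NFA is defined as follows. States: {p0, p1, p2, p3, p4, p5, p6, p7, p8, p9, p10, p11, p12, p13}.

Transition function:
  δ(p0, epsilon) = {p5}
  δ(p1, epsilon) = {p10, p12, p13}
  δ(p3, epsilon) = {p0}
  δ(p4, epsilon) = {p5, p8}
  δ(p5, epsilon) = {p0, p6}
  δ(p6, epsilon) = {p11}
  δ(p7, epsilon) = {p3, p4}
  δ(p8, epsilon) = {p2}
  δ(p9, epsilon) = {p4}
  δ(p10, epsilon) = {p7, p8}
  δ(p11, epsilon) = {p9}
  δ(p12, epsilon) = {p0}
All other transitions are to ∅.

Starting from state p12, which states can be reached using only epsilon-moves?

Start with {p12}.
From p12 via epsilon: add p0.
From p0 via epsilon: add p5.
From p5 via epsilon: add p6.
From p6 via epsilon: add p11.
From p11 via epsilon: add p9.
From p9 via epsilon: add p4.
From p4 via epsilon: add p8.
From p8 via epsilon: add p2.
No new states can be added; the closed set is {p0, p2, p4, p5, p6, p8, p9, p11, p12}.

{p0, p2, p4, p5, p6, p8, p9, p11, p12}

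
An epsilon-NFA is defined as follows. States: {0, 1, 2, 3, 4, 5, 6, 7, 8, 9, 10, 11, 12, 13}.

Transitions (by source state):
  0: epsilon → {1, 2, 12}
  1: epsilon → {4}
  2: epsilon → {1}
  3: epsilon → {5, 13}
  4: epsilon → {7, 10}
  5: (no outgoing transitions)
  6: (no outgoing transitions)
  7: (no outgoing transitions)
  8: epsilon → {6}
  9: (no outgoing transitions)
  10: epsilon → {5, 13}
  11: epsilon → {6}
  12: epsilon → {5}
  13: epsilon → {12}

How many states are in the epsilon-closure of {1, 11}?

9

Start with {1, 11}.
From 1 via epsilon: add 4.
From 11 via epsilon: add 6.
From 4 via epsilon: add 7, 10.
From 10 via epsilon: add 5, 13.
From 13 via epsilon: add 12.
epsilon-closure = {1, 4, 5, 6, 7, 10, 11, 12, 13}, which has 9 states.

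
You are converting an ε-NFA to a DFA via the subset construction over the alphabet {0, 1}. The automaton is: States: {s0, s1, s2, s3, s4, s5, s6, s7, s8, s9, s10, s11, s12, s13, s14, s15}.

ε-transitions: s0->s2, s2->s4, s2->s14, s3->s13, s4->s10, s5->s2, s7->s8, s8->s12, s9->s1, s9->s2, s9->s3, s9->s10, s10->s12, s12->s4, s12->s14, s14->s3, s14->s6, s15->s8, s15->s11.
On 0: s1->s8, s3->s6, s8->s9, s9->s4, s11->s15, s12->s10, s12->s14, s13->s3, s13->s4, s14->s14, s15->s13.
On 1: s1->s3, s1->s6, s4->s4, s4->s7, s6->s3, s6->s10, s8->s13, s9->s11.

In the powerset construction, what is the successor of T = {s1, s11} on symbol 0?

{s3, s4, s6, s8, s10, s11, s12, s13, s14, s15}

s1 on 0 → {s8}.
s11 on 0 → {s15}.
Union after reading 0: {s8, s15}.
Now take the ε-closure:
From s8 via ε: add s12.
From s15 via ε: add s11.
From s12 via ε: add s4, s14.
From s4 via ε: add s10.
From s14 via ε: add s3, s6.
From s3 via ε: add s13.
No new states can be added; the closed set is {s3, s4, s6, s8, s10, s11, s12, s13, s14, s15}.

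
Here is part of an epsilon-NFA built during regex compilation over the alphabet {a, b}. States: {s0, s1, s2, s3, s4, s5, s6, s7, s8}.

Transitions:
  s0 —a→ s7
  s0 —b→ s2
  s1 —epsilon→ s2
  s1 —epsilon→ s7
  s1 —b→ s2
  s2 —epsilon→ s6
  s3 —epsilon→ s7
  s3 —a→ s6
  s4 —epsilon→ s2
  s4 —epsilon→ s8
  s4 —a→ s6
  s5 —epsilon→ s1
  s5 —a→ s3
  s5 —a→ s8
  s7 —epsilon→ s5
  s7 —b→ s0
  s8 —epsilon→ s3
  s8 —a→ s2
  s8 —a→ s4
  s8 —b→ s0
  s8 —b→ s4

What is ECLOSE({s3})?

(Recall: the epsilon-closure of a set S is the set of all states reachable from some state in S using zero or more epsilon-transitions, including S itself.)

{s1, s2, s3, s5, s6, s7}

Start with {s3}.
From s3 via epsilon: add s7.
From s7 via epsilon: add s5.
From s5 via epsilon: add s1.
From s1 via epsilon: add s2.
From s2 via epsilon: add s6.
No new states can be added; the closed set is {s1, s2, s3, s5, s6, s7}.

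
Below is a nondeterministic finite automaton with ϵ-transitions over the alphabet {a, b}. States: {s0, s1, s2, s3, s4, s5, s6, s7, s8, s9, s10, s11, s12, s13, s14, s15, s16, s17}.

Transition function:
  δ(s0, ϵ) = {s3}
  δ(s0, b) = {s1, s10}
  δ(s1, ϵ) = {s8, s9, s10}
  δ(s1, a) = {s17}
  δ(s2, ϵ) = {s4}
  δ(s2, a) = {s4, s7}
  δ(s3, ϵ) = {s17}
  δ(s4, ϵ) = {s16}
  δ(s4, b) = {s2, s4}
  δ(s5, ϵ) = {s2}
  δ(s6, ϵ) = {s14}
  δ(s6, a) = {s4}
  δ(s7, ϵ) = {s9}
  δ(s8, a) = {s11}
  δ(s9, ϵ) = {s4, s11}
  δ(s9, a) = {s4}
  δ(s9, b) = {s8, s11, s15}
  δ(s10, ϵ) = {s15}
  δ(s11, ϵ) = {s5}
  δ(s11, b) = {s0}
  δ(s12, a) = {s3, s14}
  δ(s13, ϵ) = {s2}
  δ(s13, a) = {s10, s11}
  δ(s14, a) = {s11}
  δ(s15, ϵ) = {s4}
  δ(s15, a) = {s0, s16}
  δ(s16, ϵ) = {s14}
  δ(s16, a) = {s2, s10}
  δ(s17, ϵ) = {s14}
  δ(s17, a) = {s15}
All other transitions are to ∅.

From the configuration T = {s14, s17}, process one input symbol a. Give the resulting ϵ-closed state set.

{s2, s4, s5, s11, s14, s15, s16}

s14 on a → {s11}.
s17 on a → {s15}.
Union after reading a: {s11, s15}.
Now take the ϵ-closure:
From s11 via ϵ: add s5.
From s15 via ϵ: add s4.
From s4 via ϵ: add s16.
From s5 via ϵ: add s2.
From s16 via ϵ: add s14.
No new states can be added; the closed set is {s2, s4, s5, s11, s14, s15, s16}.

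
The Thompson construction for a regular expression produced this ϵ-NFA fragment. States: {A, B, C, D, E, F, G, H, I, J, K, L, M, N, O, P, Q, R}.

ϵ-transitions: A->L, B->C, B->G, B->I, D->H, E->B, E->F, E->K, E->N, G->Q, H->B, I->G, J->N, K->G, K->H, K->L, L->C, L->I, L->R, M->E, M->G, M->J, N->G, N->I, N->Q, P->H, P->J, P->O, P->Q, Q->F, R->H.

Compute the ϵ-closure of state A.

Start with {A}.
From A via ϵ: add L.
From L via ϵ: add C, I, R.
From I via ϵ: add G.
From R via ϵ: add H.
From G via ϵ: add Q.
From H via ϵ: add B.
From Q via ϵ: add F.
No new states can be added; the closed set is {A, B, C, F, G, H, I, L, Q, R}.

{A, B, C, F, G, H, I, L, Q, R}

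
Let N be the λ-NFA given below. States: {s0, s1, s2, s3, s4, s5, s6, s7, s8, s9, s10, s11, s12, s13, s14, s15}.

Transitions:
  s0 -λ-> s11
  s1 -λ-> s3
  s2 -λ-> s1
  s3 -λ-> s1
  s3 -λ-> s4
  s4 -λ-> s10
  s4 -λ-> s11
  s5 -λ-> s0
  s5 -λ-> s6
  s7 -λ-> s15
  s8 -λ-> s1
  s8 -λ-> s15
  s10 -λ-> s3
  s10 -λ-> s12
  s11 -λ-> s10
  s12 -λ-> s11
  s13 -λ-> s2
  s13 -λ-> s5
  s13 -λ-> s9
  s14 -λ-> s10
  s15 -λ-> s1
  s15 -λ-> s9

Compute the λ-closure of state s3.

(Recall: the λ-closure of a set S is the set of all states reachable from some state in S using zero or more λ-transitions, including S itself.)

Start with {s3}.
From s3 via λ: add s1, s4.
From s4 via λ: add s10, s11.
From s10 via λ: add s12.
No new states can be added; the closed set is {s1, s3, s4, s10, s11, s12}.

{s1, s3, s4, s10, s11, s12}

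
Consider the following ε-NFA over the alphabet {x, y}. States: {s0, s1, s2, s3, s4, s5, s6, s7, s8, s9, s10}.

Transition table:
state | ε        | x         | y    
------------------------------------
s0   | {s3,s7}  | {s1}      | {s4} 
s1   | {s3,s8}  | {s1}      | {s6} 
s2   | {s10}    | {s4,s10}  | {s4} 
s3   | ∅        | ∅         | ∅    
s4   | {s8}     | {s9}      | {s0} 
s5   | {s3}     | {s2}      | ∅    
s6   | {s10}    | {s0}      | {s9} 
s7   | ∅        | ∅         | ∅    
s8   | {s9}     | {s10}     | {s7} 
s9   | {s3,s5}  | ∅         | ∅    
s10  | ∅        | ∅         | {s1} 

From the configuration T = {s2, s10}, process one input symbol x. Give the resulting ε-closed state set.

s2 on x → {s4, s10}.
No x-transition from s10.
Union after reading x: {s4, s10}.
Now take the ε-closure:
From s4 via ε: add s8.
From s8 via ε: add s9.
From s9 via ε: add s3, s5.
No new states can be added; the closed set is {s3, s4, s5, s8, s9, s10}.

{s3, s4, s5, s8, s9, s10}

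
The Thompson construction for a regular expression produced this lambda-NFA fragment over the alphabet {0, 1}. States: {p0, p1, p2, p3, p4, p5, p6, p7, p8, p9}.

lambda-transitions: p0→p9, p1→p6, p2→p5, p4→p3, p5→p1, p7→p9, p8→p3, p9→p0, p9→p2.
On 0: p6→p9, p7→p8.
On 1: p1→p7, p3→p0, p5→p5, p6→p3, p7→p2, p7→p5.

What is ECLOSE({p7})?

{p0, p1, p2, p5, p6, p7, p9}

Start with {p7}.
From p7 via lambda: add p9.
From p9 via lambda: add p0, p2.
From p2 via lambda: add p5.
From p5 via lambda: add p1.
From p1 via lambda: add p6.
No new states can be added; the closed set is {p0, p1, p2, p5, p6, p7, p9}.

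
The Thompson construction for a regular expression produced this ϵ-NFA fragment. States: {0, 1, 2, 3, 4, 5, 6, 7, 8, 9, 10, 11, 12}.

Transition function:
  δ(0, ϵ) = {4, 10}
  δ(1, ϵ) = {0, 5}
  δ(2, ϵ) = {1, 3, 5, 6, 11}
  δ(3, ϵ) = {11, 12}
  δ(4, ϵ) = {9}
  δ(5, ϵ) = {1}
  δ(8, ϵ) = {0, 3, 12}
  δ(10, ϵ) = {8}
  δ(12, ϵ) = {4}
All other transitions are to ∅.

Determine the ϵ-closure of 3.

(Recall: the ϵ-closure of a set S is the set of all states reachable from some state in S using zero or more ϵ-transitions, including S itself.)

Start with {3}.
From 3 via ϵ: add 11, 12.
From 12 via ϵ: add 4.
From 4 via ϵ: add 9.
No new states can be added; the closed set is {3, 4, 9, 11, 12}.

{3, 4, 9, 11, 12}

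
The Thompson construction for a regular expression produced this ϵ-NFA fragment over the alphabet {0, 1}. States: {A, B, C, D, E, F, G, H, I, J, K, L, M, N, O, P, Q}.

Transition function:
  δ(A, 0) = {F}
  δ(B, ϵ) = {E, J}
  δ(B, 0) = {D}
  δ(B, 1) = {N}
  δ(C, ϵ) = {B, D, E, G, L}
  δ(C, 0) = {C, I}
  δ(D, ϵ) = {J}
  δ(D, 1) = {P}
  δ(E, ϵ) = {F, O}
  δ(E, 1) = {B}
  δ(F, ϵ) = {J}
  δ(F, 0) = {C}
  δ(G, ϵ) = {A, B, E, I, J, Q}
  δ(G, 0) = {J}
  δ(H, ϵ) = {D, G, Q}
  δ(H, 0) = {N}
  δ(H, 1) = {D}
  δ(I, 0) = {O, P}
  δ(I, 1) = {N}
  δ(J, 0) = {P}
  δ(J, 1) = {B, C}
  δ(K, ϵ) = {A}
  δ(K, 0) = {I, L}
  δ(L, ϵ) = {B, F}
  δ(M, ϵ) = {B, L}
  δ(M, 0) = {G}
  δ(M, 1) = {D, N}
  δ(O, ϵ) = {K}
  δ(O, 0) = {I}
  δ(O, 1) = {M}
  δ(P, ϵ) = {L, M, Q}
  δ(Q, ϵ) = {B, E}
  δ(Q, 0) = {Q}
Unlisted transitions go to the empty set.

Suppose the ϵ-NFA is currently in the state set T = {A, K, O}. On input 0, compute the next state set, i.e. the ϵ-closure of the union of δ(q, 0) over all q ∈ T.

{A, B, E, F, I, J, K, L, O}

A on 0 → {F}.
K on 0 → {I, L}.
O on 0 → {I}.
Union after reading 0: {F, I, L}.
Now take the ϵ-closure:
From F via ϵ: add J.
From L via ϵ: add B.
From B via ϵ: add E.
From E via ϵ: add O.
From O via ϵ: add K.
From K via ϵ: add A.
No new states can be added; the closed set is {A, B, E, F, I, J, K, L, O}.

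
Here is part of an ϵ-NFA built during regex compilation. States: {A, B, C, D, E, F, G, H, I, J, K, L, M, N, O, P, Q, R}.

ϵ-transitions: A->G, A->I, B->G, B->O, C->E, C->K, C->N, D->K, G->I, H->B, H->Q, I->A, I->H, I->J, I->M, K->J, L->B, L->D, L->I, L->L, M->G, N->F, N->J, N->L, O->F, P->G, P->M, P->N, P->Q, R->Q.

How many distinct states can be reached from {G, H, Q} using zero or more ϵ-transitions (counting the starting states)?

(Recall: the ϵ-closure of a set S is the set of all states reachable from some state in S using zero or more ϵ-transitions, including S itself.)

10

Start with {G, H, Q}.
From G via ϵ: add I.
From H via ϵ: add B.
From B via ϵ: add O.
From I via ϵ: add A, J, M.
From O via ϵ: add F.
ϵ-closure = {A, B, F, G, H, I, J, M, O, Q}, which has 10 states.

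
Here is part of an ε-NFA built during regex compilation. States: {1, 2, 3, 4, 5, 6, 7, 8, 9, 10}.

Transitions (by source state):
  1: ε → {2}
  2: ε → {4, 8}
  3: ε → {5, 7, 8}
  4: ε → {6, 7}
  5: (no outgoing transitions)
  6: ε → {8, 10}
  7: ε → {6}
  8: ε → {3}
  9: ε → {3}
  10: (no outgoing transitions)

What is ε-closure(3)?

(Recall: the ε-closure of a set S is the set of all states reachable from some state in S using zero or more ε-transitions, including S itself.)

Start with {3}.
From 3 via ε: add 5, 7, 8.
From 7 via ε: add 6.
From 6 via ε: add 10.
No new states can be added; the closed set is {3, 5, 6, 7, 8, 10}.

{3, 5, 6, 7, 8, 10}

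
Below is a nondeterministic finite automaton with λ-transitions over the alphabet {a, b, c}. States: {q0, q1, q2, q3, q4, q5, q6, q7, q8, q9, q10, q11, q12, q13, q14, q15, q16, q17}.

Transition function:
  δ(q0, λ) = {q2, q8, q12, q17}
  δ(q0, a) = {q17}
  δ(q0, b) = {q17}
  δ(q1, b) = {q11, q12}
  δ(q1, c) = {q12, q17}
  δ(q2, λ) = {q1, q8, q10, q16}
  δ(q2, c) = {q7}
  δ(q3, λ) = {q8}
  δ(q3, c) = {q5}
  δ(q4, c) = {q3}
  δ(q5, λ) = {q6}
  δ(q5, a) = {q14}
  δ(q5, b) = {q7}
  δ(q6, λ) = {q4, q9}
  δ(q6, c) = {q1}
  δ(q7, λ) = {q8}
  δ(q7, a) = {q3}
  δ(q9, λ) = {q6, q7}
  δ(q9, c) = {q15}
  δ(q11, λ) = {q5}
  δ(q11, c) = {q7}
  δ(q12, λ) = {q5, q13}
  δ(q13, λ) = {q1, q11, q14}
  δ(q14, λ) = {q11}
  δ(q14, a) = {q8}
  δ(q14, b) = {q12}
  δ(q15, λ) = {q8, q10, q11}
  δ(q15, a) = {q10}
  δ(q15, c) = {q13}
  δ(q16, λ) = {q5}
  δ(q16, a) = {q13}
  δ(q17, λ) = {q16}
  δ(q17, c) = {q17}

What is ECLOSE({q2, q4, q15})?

{q1, q2, q4, q5, q6, q7, q8, q9, q10, q11, q15, q16}

Start with {q2, q4, q15}.
From q2 via λ: add q1, q8, q10, q16.
From q15 via λ: add q11.
From q11 via λ: add q5.
From q5 via λ: add q6.
From q6 via λ: add q9.
From q9 via λ: add q7.
No new states can be added; the closed set is {q1, q2, q4, q5, q6, q7, q8, q9, q10, q11, q15, q16}.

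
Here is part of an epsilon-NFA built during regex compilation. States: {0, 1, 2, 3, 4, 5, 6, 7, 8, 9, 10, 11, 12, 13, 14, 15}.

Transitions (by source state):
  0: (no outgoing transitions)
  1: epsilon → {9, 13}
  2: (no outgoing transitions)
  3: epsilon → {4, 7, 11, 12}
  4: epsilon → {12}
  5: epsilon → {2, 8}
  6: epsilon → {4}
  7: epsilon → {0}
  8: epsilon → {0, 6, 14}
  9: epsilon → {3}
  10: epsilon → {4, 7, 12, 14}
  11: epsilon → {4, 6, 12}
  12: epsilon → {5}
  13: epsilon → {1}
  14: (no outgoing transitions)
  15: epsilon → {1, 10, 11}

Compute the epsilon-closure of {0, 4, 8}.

Start with {0, 4, 8}.
From 4 via epsilon: add 12.
From 8 via epsilon: add 6, 14.
From 12 via epsilon: add 5.
From 5 via epsilon: add 2.
No new states can be added; the closed set is {0, 2, 4, 5, 6, 8, 12, 14}.

{0, 2, 4, 5, 6, 8, 12, 14}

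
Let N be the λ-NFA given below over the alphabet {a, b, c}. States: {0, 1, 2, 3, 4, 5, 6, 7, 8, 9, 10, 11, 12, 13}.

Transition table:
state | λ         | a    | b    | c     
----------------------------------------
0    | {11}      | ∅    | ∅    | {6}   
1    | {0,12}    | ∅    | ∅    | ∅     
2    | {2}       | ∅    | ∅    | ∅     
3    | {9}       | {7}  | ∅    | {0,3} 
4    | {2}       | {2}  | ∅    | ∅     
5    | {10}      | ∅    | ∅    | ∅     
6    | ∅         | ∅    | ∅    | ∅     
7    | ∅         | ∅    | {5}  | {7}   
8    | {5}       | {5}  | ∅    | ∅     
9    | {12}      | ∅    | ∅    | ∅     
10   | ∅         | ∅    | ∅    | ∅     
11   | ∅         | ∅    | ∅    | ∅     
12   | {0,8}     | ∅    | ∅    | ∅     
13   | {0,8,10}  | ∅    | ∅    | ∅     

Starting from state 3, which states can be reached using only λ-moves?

Start with {3}.
From 3 via λ: add 9.
From 9 via λ: add 12.
From 12 via λ: add 0, 8.
From 0 via λ: add 11.
From 8 via λ: add 5.
From 5 via λ: add 10.
No new states can be added; the closed set is {0, 3, 5, 8, 9, 10, 11, 12}.

{0, 3, 5, 8, 9, 10, 11, 12}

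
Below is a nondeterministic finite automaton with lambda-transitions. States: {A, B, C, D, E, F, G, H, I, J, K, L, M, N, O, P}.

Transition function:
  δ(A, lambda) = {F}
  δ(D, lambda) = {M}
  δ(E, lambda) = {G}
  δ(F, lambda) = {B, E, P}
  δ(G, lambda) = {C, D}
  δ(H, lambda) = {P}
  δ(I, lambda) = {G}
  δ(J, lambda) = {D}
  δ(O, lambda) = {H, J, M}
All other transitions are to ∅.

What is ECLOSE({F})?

{B, C, D, E, F, G, M, P}

Start with {F}.
From F via lambda: add B, E, P.
From E via lambda: add G.
From G via lambda: add C, D.
From D via lambda: add M.
No new states can be added; the closed set is {B, C, D, E, F, G, M, P}.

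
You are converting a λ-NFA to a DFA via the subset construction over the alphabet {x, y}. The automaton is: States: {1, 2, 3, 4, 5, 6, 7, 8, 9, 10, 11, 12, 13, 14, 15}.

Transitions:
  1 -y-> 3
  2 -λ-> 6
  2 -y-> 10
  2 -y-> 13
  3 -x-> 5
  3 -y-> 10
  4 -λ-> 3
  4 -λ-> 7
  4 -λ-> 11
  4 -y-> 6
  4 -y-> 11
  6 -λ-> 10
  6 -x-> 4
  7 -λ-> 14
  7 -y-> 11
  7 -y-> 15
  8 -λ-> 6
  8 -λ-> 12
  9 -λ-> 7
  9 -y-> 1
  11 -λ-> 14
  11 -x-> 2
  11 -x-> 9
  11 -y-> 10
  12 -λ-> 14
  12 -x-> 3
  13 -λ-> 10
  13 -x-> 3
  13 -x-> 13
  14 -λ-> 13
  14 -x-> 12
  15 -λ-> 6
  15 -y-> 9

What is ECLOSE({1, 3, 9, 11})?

{1, 3, 7, 9, 10, 11, 13, 14}

Start with {1, 3, 9, 11}.
From 9 via λ: add 7.
From 11 via λ: add 14.
From 14 via λ: add 13.
From 13 via λ: add 10.
No new states can be added; the closed set is {1, 3, 7, 9, 10, 11, 13, 14}.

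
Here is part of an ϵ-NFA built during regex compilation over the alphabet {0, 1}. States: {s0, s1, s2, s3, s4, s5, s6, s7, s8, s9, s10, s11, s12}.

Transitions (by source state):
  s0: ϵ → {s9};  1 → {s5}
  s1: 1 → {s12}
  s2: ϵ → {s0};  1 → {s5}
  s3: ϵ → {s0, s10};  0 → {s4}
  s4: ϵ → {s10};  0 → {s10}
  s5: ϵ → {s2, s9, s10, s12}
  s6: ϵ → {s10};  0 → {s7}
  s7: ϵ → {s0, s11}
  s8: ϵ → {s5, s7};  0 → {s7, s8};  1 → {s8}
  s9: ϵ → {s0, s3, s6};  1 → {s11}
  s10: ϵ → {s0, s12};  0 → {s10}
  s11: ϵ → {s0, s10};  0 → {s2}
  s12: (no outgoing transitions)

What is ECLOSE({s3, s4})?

Start with {s3, s4}.
From s3 via ϵ: add s0, s10.
From s0 via ϵ: add s9.
From s10 via ϵ: add s12.
From s9 via ϵ: add s6.
No new states can be added; the closed set is {s0, s3, s4, s6, s9, s10, s12}.

{s0, s3, s4, s6, s9, s10, s12}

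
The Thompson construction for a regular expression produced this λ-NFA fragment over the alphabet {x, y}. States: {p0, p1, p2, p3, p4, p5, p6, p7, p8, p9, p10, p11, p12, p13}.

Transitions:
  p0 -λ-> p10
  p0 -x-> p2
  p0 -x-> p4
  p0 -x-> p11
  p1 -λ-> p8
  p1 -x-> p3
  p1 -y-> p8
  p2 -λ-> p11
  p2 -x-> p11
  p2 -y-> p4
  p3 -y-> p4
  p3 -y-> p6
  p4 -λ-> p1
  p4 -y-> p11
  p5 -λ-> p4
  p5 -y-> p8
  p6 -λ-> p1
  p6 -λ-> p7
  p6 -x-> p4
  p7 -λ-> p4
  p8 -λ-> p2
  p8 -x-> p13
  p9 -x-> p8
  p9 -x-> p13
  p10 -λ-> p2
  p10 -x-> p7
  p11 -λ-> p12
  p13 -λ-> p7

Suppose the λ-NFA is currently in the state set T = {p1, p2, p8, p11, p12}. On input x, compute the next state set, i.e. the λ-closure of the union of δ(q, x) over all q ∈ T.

p1 on x → {p3}.
p2 on x → {p11}.
p8 on x → {p13}.
No x-transition from p11, p12.
Union after reading x: {p3, p11, p13}.
Now take the λ-closure:
From p11 via λ: add p12.
From p13 via λ: add p7.
From p7 via λ: add p4.
From p4 via λ: add p1.
From p1 via λ: add p8.
From p8 via λ: add p2.
No new states can be added; the closed set is {p1, p2, p3, p4, p7, p8, p11, p12, p13}.

{p1, p2, p3, p4, p7, p8, p11, p12, p13}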